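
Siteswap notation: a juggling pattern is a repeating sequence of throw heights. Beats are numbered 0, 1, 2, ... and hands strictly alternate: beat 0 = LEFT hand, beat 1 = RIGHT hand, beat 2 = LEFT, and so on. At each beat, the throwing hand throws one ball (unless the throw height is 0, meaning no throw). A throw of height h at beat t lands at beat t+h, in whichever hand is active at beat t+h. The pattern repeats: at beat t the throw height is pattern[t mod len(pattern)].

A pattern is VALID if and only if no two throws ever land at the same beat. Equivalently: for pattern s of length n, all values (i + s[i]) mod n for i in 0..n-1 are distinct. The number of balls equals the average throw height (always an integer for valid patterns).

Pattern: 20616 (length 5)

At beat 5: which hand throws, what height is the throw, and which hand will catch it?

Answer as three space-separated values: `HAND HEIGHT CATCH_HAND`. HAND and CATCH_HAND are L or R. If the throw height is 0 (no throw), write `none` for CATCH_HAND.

Answer: R 2 R

Derivation:
Beat 5: 5 mod 2 = 1, so hand = R
Throw height = pattern[5 mod 5] = pattern[0] = 2
Lands at beat 5+2=7, 7 mod 2 = 1, so catch hand = R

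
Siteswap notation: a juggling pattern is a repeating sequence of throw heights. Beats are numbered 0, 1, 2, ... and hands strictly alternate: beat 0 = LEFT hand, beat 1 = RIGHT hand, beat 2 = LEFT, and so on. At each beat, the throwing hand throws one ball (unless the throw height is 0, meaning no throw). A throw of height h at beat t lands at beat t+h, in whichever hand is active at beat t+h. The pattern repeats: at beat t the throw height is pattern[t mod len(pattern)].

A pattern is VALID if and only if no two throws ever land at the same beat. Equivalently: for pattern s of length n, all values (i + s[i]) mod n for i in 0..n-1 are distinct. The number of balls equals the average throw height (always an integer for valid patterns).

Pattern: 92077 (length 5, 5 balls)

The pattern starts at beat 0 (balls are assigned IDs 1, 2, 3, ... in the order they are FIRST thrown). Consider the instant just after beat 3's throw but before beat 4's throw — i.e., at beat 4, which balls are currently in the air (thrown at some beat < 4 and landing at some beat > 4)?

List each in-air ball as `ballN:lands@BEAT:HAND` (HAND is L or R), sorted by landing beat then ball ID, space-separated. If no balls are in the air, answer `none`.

Answer: ball1:lands@9:R ball2:lands@10:L

Derivation:
Beat 0 (L): throw ball1 h=9 -> lands@9:R; in-air after throw: [b1@9:R]
Beat 1 (R): throw ball2 h=2 -> lands@3:R; in-air after throw: [b2@3:R b1@9:R]
Beat 3 (R): throw ball2 h=7 -> lands@10:L; in-air after throw: [b1@9:R b2@10:L]
Beat 4 (L): throw ball3 h=7 -> lands@11:R; in-air after throw: [b1@9:R b2@10:L b3@11:R]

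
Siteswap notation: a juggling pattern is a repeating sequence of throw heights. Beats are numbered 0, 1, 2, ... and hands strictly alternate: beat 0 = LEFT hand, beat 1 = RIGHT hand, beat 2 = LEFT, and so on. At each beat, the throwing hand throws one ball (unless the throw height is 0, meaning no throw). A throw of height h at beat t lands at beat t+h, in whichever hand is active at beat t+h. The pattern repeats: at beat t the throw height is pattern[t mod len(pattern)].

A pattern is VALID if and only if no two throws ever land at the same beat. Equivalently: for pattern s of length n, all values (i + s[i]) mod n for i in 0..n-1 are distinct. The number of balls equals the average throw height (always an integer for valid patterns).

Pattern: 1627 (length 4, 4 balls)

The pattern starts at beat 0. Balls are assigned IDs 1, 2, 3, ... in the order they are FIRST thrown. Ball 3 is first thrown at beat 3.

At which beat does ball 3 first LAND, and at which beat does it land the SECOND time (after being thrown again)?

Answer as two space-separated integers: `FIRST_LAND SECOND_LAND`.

Answer: 10 12

Derivation:
Beat 0 (L): throw ball1 h=1 -> lands@1:R; in-air after throw: [b1@1:R]
Beat 1 (R): throw ball1 h=6 -> lands@7:R; in-air after throw: [b1@7:R]
Beat 2 (L): throw ball2 h=2 -> lands@4:L; in-air after throw: [b2@4:L b1@7:R]
Beat 3 (R): throw ball3 h=7 -> lands@10:L; in-air after throw: [b2@4:L b1@7:R b3@10:L]
Beat 4 (L): throw ball2 h=1 -> lands@5:R; in-air after throw: [b2@5:R b1@7:R b3@10:L]
Beat 5 (R): throw ball2 h=6 -> lands@11:R; in-air after throw: [b1@7:R b3@10:L b2@11:R]
Beat 6 (L): throw ball4 h=2 -> lands@8:L; in-air after throw: [b1@7:R b4@8:L b3@10:L b2@11:R]
Beat 7 (R): throw ball1 h=7 -> lands@14:L; in-air after throw: [b4@8:L b3@10:L b2@11:R b1@14:L]
Beat 8 (L): throw ball4 h=1 -> lands@9:R; in-air after throw: [b4@9:R b3@10:L b2@11:R b1@14:L]
Beat 9 (R): throw ball4 h=6 -> lands@15:R; in-air after throw: [b3@10:L b2@11:R b1@14:L b4@15:R]
Beat 10 (L): throw ball3 h=2 -> lands@12:L; in-air after throw: [b2@11:R b3@12:L b1@14:L b4@15:R]
Beat 11 (R): throw ball2 h=7 -> lands@18:L; in-air after throw: [b3@12:L b1@14:L b4@15:R b2@18:L]
Beat 12 (L): throw ball3 h=1 -> lands@13:R; in-air after throw: [b3@13:R b1@14:L b4@15:R b2@18:L]
Ball 3: thrown@3 h=7 -> first land @10; rethrown@10 h=2 -> second land @12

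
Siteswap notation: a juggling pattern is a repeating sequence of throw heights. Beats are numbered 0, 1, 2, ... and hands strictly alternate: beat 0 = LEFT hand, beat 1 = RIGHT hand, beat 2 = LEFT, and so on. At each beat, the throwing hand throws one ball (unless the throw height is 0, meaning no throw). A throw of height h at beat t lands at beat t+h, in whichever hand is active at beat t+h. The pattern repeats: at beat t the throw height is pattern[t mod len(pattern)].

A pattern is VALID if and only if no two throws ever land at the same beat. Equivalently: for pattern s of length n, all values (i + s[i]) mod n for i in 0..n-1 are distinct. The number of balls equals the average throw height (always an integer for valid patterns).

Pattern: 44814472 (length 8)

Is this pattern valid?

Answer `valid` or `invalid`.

i=0: (i + s[i]) mod n = (0 + 4) mod 8 = 4
i=1: (i + s[i]) mod n = (1 + 4) mod 8 = 5
i=2: (i + s[i]) mod n = (2 + 8) mod 8 = 2
i=3: (i + s[i]) mod n = (3 + 1) mod 8 = 4
i=4: (i + s[i]) mod n = (4 + 4) mod 8 = 0
i=5: (i + s[i]) mod n = (5 + 4) mod 8 = 1
i=6: (i + s[i]) mod n = (6 + 7) mod 8 = 5
i=7: (i + s[i]) mod n = (7 + 2) mod 8 = 1
Residues: [4, 5, 2, 4, 0, 1, 5, 1], distinct: False

Answer: invalid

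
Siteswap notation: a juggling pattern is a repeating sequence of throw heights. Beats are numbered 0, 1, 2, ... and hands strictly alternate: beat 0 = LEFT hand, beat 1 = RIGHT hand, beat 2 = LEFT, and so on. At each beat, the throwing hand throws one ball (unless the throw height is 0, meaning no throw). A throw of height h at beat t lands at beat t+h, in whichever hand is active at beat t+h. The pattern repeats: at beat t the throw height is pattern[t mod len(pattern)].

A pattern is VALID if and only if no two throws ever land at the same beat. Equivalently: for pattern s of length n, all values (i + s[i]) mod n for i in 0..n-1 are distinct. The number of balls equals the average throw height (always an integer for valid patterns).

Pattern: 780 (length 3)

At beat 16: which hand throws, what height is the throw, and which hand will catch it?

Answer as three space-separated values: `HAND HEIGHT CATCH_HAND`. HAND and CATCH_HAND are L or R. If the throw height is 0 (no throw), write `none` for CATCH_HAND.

Beat 16: 16 mod 2 = 0, so hand = L
Throw height = pattern[16 mod 3] = pattern[1] = 8
Lands at beat 16+8=24, 24 mod 2 = 0, so catch hand = L

Answer: L 8 L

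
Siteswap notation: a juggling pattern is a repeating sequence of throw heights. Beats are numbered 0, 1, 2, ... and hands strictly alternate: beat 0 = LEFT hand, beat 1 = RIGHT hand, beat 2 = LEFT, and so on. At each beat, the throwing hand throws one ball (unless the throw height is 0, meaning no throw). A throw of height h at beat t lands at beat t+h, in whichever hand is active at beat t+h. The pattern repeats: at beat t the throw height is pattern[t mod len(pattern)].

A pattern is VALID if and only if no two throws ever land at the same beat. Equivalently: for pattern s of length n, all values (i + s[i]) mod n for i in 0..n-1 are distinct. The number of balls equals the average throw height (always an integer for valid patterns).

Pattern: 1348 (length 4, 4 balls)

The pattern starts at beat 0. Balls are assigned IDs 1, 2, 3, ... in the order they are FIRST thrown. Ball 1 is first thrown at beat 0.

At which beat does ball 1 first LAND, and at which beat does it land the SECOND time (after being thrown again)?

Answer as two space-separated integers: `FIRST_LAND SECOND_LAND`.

Beat 0 (L): throw ball1 h=1 -> lands@1:R; in-air after throw: [b1@1:R]
Beat 1 (R): throw ball1 h=3 -> lands@4:L; in-air after throw: [b1@4:L]
Beat 2 (L): throw ball2 h=4 -> lands@6:L; in-air after throw: [b1@4:L b2@6:L]
Beat 3 (R): throw ball3 h=8 -> lands@11:R; in-air after throw: [b1@4:L b2@6:L b3@11:R]
Beat 4 (L): throw ball1 h=1 -> lands@5:R; in-air after throw: [b1@5:R b2@6:L b3@11:R]
Ball 1: thrown@0 h=1 -> first land @1; rethrown@1 h=3 -> second land @4

Answer: 1 4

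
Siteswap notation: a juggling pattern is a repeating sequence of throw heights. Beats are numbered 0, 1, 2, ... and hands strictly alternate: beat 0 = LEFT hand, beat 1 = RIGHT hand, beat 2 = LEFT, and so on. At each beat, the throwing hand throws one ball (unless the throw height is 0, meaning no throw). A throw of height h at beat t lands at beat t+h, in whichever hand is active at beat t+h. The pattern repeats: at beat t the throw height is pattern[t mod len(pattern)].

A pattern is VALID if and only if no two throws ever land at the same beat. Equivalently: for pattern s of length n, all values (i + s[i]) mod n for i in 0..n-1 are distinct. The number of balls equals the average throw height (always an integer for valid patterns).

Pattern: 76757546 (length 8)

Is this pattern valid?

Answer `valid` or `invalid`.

i=0: (i + s[i]) mod n = (0 + 7) mod 8 = 7
i=1: (i + s[i]) mod n = (1 + 6) mod 8 = 7
i=2: (i + s[i]) mod n = (2 + 7) mod 8 = 1
i=3: (i + s[i]) mod n = (3 + 5) mod 8 = 0
i=4: (i + s[i]) mod n = (4 + 7) mod 8 = 3
i=5: (i + s[i]) mod n = (5 + 5) mod 8 = 2
i=6: (i + s[i]) mod n = (6 + 4) mod 8 = 2
i=7: (i + s[i]) mod n = (7 + 6) mod 8 = 5
Residues: [7, 7, 1, 0, 3, 2, 2, 5], distinct: False

Answer: invalid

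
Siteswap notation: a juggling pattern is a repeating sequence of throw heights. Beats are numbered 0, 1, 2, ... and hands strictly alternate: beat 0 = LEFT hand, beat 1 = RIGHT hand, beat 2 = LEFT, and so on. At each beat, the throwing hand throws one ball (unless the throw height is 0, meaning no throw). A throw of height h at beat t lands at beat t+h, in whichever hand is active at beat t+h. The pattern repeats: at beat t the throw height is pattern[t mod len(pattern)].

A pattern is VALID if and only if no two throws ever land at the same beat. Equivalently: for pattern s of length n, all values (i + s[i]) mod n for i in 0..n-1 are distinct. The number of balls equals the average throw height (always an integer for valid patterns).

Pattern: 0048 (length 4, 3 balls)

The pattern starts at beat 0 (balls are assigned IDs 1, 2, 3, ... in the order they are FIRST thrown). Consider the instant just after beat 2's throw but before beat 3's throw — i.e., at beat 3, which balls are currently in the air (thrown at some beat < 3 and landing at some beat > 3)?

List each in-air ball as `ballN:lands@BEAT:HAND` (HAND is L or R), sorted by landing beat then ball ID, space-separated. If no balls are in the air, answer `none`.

Answer: ball1:lands@6:L

Derivation:
Beat 2 (L): throw ball1 h=4 -> lands@6:L; in-air after throw: [b1@6:L]
Beat 3 (R): throw ball2 h=8 -> lands@11:R; in-air after throw: [b1@6:L b2@11:R]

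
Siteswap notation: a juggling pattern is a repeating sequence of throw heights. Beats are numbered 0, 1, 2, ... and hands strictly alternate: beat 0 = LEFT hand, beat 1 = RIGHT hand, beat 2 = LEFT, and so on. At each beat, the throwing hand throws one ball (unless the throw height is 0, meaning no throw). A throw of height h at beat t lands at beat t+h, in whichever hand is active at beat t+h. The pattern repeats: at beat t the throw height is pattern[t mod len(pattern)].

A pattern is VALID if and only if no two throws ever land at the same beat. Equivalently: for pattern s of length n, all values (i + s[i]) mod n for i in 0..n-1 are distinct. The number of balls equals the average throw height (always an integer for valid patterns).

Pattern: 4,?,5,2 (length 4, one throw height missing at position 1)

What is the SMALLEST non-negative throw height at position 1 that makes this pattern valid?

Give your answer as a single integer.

Answer: 1

Derivation:
i=0: (0 + 4) mod 4 = 0
i=1: s[i]=? (unknown)
i=2: (2 + 5) mod 4 = 3
i=3: (3 + 2) mod 4 = 1
Known residues: [0, 1, 3]; need a permutation of 0..3, so missing residue r = 2
Need (1 + s) mod 4 = 2; smallest s = (2 - 1) mod 4 = 1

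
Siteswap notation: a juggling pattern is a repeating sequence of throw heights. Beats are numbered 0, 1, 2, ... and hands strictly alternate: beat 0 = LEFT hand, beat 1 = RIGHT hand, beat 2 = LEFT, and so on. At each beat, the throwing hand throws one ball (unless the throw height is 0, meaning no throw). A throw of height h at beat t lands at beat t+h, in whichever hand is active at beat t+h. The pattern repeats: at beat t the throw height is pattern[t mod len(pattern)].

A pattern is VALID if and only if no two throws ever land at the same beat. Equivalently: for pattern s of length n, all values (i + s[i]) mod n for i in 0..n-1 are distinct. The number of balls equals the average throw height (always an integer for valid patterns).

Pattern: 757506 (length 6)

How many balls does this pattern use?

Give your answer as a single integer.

Pattern = [7, 5, 7, 5, 0, 6], length n = 6
  position 0: throw height = 7, running sum = 7
  position 1: throw height = 5, running sum = 12
  position 2: throw height = 7, running sum = 19
  position 3: throw height = 5, running sum = 24
  position 4: throw height = 0, running sum = 24
  position 5: throw height = 6, running sum = 30
Total sum = 30; balls = sum / n = 30 / 6 = 5

Answer: 5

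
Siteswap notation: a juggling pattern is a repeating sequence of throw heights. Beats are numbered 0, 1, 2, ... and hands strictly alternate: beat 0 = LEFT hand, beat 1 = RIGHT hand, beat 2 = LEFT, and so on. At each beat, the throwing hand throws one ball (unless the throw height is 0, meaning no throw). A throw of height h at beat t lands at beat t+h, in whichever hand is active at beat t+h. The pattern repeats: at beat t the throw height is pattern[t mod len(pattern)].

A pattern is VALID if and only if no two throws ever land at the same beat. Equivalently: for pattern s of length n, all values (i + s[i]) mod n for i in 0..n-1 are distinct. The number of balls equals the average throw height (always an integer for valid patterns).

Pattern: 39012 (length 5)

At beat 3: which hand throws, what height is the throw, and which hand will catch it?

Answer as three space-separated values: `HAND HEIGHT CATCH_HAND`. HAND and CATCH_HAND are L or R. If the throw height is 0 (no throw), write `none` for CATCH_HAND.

Beat 3: 3 mod 2 = 1, so hand = R
Throw height = pattern[3 mod 5] = pattern[3] = 1
Lands at beat 3+1=4, 4 mod 2 = 0, so catch hand = L

Answer: R 1 L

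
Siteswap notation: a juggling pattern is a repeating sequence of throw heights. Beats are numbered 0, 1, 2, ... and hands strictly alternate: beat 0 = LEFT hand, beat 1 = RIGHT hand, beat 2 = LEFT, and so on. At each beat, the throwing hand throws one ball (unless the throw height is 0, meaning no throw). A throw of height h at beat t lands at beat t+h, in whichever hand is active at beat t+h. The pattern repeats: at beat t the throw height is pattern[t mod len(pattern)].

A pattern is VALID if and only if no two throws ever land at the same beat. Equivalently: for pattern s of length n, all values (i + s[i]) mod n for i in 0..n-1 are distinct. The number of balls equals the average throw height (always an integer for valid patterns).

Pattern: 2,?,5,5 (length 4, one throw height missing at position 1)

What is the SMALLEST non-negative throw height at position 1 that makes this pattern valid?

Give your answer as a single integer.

i=0: (0 + 2) mod 4 = 2
i=1: s[i]=? (unknown)
i=2: (2 + 5) mod 4 = 3
i=3: (3 + 5) mod 4 = 0
Known residues: [0, 2, 3]; need a permutation of 0..3, so missing residue r = 1
Need (1 + s) mod 4 = 1; smallest s = (1 - 1) mod 4 = 0

Answer: 0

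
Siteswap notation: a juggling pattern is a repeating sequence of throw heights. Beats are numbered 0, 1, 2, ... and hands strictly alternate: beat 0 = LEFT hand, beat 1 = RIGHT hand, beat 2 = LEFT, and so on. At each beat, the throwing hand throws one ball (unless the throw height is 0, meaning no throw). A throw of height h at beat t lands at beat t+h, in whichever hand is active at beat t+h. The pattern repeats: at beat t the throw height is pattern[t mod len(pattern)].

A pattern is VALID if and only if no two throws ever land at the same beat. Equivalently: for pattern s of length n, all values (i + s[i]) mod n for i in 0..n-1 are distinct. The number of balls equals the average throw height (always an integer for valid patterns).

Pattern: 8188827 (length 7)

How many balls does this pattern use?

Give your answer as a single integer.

Pattern = [8, 1, 8, 8, 8, 2, 7], length n = 7
  position 0: throw height = 8, running sum = 8
  position 1: throw height = 1, running sum = 9
  position 2: throw height = 8, running sum = 17
  position 3: throw height = 8, running sum = 25
  position 4: throw height = 8, running sum = 33
  position 5: throw height = 2, running sum = 35
  position 6: throw height = 7, running sum = 42
Total sum = 42; balls = sum / n = 42 / 7 = 6

Answer: 6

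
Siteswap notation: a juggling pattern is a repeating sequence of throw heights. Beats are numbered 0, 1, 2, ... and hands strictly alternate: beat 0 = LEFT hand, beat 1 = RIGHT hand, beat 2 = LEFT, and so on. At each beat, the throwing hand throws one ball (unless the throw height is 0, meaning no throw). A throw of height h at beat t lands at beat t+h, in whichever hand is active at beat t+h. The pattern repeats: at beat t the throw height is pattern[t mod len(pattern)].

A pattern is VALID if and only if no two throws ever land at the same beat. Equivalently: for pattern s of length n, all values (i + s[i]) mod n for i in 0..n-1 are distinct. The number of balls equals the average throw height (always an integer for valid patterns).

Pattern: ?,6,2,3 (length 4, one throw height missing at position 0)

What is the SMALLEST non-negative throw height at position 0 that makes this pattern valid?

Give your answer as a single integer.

i=0: s[i]=? (unknown)
i=1: (1 + 6) mod 4 = 3
i=2: (2 + 2) mod 4 = 0
i=3: (3 + 3) mod 4 = 2
Known residues: [0, 2, 3]; need a permutation of 0..3, so missing residue r = 1
Need (0 + s) mod 4 = 1; smallest s = (1 - 0) mod 4 = 1

Answer: 1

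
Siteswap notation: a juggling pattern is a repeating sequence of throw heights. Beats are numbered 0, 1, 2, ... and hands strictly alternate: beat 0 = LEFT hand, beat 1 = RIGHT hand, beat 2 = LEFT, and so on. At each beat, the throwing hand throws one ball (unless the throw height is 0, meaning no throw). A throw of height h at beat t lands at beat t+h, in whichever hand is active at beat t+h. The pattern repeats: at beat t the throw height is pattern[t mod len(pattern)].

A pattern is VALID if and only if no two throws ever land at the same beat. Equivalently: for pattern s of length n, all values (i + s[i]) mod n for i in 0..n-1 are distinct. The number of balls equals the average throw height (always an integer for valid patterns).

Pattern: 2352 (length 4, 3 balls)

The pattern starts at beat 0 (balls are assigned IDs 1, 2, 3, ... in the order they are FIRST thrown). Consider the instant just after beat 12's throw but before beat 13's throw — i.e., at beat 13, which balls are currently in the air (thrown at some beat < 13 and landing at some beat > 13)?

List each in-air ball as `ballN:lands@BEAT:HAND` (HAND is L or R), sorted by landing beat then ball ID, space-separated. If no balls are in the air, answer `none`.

Beat 0 (L): throw ball1 h=2 -> lands@2:L; in-air after throw: [b1@2:L]
Beat 1 (R): throw ball2 h=3 -> lands@4:L; in-air after throw: [b1@2:L b2@4:L]
Beat 2 (L): throw ball1 h=5 -> lands@7:R; in-air after throw: [b2@4:L b1@7:R]
Beat 3 (R): throw ball3 h=2 -> lands@5:R; in-air after throw: [b2@4:L b3@5:R b1@7:R]
Beat 4 (L): throw ball2 h=2 -> lands@6:L; in-air after throw: [b3@5:R b2@6:L b1@7:R]
Beat 5 (R): throw ball3 h=3 -> lands@8:L; in-air after throw: [b2@6:L b1@7:R b3@8:L]
Beat 6 (L): throw ball2 h=5 -> lands@11:R; in-air after throw: [b1@7:R b3@8:L b2@11:R]
Beat 7 (R): throw ball1 h=2 -> lands@9:R; in-air after throw: [b3@8:L b1@9:R b2@11:R]
Beat 8 (L): throw ball3 h=2 -> lands@10:L; in-air after throw: [b1@9:R b3@10:L b2@11:R]
Beat 9 (R): throw ball1 h=3 -> lands@12:L; in-air after throw: [b3@10:L b2@11:R b1@12:L]
Beat 10 (L): throw ball3 h=5 -> lands@15:R; in-air after throw: [b2@11:R b1@12:L b3@15:R]
Beat 11 (R): throw ball2 h=2 -> lands@13:R; in-air after throw: [b1@12:L b2@13:R b3@15:R]
Beat 12 (L): throw ball1 h=2 -> lands@14:L; in-air after throw: [b2@13:R b1@14:L b3@15:R]
Beat 13 (R): throw ball2 h=3 -> lands@16:L; in-air after throw: [b1@14:L b3@15:R b2@16:L]

Answer: ball1:lands@14:L ball3:lands@15:R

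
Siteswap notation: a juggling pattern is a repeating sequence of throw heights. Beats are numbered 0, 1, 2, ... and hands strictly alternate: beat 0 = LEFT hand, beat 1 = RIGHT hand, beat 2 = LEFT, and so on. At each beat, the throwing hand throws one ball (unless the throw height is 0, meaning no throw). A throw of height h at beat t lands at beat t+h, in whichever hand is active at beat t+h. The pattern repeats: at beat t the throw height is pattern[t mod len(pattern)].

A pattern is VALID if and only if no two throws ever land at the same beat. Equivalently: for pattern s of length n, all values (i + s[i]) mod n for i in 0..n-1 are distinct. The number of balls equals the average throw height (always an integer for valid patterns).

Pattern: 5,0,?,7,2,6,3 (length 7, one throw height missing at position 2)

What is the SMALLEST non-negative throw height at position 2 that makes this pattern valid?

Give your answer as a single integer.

Answer: 5

Derivation:
i=0: (0 + 5) mod 7 = 5
i=1: (1 + 0) mod 7 = 1
i=2: s[i]=? (unknown)
i=3: (3 + 7) mod 7 = 3
i=4: (4 + 2) mod 7 = 6
i=5: (5 + 6) mod 7 = 4
i=6: (6 + 3) mod 7 = 2
Known residues: [1, 2, 3, 4, 5, 6]; need a permutation of 0..6, so missing residue r = 0
Need (2 + s) mod 7 = 0; smallest s = (0 - 2) mod 7 = 5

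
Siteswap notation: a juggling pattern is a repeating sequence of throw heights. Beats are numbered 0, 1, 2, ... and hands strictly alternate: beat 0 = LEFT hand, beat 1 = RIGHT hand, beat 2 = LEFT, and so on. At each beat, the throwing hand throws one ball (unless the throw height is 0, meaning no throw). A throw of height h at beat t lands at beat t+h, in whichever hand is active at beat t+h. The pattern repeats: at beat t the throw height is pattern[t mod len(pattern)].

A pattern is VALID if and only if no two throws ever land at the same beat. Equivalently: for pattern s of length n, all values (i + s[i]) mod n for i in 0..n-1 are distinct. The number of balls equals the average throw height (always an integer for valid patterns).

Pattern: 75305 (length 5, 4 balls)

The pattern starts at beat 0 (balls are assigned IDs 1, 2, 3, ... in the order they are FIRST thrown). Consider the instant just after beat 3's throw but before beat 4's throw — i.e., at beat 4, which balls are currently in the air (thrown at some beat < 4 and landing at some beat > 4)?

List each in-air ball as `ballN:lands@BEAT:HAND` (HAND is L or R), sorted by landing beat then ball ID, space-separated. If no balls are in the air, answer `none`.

Beat 0 (L): throw ball1 h=7 -> lands@7:R; in-air after throw: [b1@7:R]
Beat 1 (R): throw ball2 h=5 -> lands@6:L; in-air after throw: [b2@6:L b1@7:R]
Beat 2 (L): throw ball3 h=3 -> lands@5:R; in-air after throw: [b3@5:R b2@6:L b1@7:R]
Beat 4 (L): throw ball4 h=5 -> lands@9:R; in-air after throw: [b3@5:R b2@6:L b1@7:R b4@9:R]

Answer: ball3:lands@5:R ball2:lands@6:L ball1:lands@7:R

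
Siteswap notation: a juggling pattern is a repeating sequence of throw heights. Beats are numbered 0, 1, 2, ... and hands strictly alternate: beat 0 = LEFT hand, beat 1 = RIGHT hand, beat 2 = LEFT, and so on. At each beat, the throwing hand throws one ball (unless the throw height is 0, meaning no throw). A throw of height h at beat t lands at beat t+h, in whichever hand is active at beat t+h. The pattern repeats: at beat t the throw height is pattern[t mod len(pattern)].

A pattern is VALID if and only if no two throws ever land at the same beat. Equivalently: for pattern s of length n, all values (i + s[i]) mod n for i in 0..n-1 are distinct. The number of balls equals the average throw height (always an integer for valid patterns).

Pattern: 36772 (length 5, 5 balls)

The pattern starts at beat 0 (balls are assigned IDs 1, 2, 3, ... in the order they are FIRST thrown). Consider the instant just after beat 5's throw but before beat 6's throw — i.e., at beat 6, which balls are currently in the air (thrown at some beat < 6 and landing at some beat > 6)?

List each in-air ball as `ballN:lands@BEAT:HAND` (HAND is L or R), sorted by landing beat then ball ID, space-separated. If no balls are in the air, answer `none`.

Answer: ball2:lands@7:R ball5:lands@8:L ball3:lands@9:R ball1:lands@10:L

Derivation:
Beat 0 (L): throw ball1 h=3 -> lands@3:R; in-air after throw: [b1@3:R]
Beat 1 (R): throw ball2 h=6 -> lands@7:R; in-air after throw: [b1@3:R b2@7:R]
Beat 2 (L): throw ball3 h=7 -> lands@9:R; in-air after throw: [b1@3:R b2@7:R b3@9:R]
Beat 3 (R): throw ball1 h=7 -> lands@10:L; in-air after throw: [b2@7:R b3@9:R b1@10:L]
Beat 4 (L): throw ball4 h=2 -> lands@6:L; in-air after throw: [b4@6:L b2@7:R b3@9:R b1@10:L]
Beat 5 (R): throw ball5 h=3 -> lands@8:L; in-air after throw: [b4@6:L b2@7:R b5@8:L b3@9:R b1@10:L]
Beat 6 (L): throw ball4 h=6 -> lands@12:L; in-air after throw: [b2@7:R b5@8:L b3@9:R b1@10:L b4@12:L]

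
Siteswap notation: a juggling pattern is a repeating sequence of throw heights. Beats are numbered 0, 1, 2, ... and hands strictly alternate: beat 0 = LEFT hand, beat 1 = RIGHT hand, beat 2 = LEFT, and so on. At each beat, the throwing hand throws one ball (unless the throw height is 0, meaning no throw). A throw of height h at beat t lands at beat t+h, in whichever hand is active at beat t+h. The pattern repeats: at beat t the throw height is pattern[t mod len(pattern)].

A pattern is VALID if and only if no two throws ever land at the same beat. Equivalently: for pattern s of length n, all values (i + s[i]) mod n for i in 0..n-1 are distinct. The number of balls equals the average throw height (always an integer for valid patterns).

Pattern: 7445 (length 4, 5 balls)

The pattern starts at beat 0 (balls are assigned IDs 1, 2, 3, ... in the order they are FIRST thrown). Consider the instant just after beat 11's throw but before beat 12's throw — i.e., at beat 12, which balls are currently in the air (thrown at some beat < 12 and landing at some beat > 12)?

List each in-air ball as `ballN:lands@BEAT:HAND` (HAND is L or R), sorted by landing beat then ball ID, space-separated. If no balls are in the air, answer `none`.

Answer: ball2:lands@13:R ball3:lands@14:L ball4:lands@15:R ball5:lands@16:L

Derivation:
Beat 0 (L): throw ball1 h=7 -> lands@7:R; in-air after throw: [b1@7:R]
Beat 1 (R): throw ball2 h=4 -> lands@5:R; in-air after throw: [b2@5:R b1@7:R]
Beat 2 (L): throw ball3 h=4 -> lands@6:L; in-air after throw: [b2@5:R b3@6:L b1@7:R]
Beat 3 (R): throw ball4 h=5 -> lands@8:L; in-air after throw: [b2@5:R b3@6:L b1@7:R b4@8:L]
Beat 4 (L): throw ball5 h=7 -> lands@11:R; in-air after throw: [b2@5:R b3@6:L b1@7:R b4@8:L b5@11:R]
Beat 5 (R): throw ball2 h=4 -> lands@9:R; in-air after throw: [b3@6:L b1@7:R b4@8:L b2@9:R b5@11:R]
Beat 6 (L): throw ball3 h=4 -> lands@10:L; in-air after throw: [b1@7:R b4@8:L b2@9:R b3@10:L b5@11:R]
Beat 7 (R): throw ball1 h=5 -> lands@12:L; in-air after throw: [b4@8:L b2@9:R b3@10:L b5@11:R b1@12:L]
Beat 8 (L): throw ball4 h=7 -> lands@15:R; in-air after throw: [b2@9:R b3@10:L b5@11:R b1@12:L b4@15:R]
Beat 9 (R): throw ball2 h=4 -> lands@13:R; in-air after throw: [b3@10:L b5@11:R b1@12:L b2@13:R b4@15:R]
Beat 10 (L): throw ball3 h=4 -> lands@14:L; in-air after throw: [b5@11:R b1@12:L b2@13:R b3@14:L b4@15:R]
Beat 11 (R): throw ball5 h=5 -> lands@16:L; in-air after throw: [b1@12:L b2@13:R b3@14:L b4@15:R b5@16:L]
Beat 12 (L): throw ball1 h=7 -> lands@19:R; in-air after throw: [b2@13:R b3@14:L b4@15:R b5@16:L b1@19:R]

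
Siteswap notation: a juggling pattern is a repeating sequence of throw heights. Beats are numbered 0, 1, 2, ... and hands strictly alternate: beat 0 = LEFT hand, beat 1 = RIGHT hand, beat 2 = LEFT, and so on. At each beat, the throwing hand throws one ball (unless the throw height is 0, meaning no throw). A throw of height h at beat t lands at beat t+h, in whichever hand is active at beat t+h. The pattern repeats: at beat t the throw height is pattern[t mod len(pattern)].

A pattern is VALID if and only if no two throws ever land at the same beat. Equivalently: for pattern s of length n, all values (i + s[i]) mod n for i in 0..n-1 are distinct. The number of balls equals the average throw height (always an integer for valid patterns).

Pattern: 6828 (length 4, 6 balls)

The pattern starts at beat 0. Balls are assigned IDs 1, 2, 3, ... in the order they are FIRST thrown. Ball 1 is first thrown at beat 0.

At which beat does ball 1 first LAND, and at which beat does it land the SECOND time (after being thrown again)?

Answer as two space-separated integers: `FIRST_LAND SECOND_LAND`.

Beat 0 (L): throw ball1 h=6 -> lands@6:L; in-air after throw: [b1@6:L]
Beat 1 (R): throw ball2 h=8 -> lands@9:R; in-air after throw: [b1@6:L b2@9:R]
Beat 2 (L): throw ball3 h=2 -> lands@4:L; in-air after throw: [b3@4:L b1@6:L b2@9:R]
Beat 3 (R): throw ball4 h=8 -> lands@11:R; in-air after throw: [b3@4:L b1@6:L b2@9:R b4@11:R]
Beat 4 (L): throw ball3 h=6 -> lands@10:L; in-air after throw: [b1@6:L b2@9:R b3@10:L b4@11:R]
Beat 5 (R): throw ball5 h=8 -> lands@13:R; in-air after throw: [b1@6:L b2@9:R b3@10:L b4@11:R b5@13:R]
Beat 6 (L): throw ball1 h=2 -> lands@8:L; in-air after throw: [b1@8:L b2@9:R b3@10:L b4@11:R b5@13:R]
Beat 7 (R): throw ball6 h=8 -> lands@15:R; in-air after throw: [b1@8:L b2@9:R b3@10:L b4@11:R b5@13:R b6@15:R]
Beat 8 (L): throw ball1 h=6 -> lands@14:L; in-air after throw: [b2@9:R b3@10:L b4@11:R b5@13:R b1@14:L b6@15:R]
Ball 1: thrown@0 h=6 -> first land @6; rethrown@6 h=2 -> second land @8

Answer: 6 8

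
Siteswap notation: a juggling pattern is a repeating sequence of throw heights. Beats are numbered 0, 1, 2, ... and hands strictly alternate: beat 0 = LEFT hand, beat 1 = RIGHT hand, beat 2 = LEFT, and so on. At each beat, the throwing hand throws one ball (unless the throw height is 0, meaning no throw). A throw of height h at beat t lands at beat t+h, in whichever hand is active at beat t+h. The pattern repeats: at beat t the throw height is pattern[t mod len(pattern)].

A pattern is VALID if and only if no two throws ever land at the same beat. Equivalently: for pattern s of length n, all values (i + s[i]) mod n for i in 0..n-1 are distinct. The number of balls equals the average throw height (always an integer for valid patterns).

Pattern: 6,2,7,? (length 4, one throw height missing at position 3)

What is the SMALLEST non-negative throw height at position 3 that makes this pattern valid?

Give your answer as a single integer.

i=0: (0 + 6) mod 4 = 2
i=1: (1 + 2) mod 4 = 3
i=2: (2 + 7) mod 4 = 1
i=3: s[i]=? (unknown)
Known residues: [1, 2, 3]; need a permutation of 0..3, so missing residue r = 0
Need (3 + s) mod 4 = 0; smallest s = (0 - 3) mod 4 = 1

Answer: 1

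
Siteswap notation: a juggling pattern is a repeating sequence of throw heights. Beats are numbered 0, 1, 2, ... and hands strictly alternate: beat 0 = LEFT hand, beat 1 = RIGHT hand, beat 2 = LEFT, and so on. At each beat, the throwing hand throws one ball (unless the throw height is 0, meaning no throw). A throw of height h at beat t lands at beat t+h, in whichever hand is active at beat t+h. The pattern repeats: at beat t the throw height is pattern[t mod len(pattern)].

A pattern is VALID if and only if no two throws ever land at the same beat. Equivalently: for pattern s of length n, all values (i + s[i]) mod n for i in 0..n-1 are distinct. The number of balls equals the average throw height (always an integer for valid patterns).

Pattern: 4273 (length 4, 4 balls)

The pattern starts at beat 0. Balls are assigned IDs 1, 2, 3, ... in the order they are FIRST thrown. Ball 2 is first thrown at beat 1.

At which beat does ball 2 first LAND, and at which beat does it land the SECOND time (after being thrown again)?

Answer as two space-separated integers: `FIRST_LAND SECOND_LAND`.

Beat 0 (L): throw ball1 h=4 -> lands@4:L; in-air after throw: [b1@4:L]
Beat 1 (R): throw ball2 h=2 -> lands@3:R; in-air after throw: [b2@3:R b1@4:L]
Beat 2 (L): throw ball3 h=7 -> lands@9:R; in-air after throw: [b2@3:R b1@4:L b3@9:R]
Beat 3 (R): throw ball2 h=3 -> lands@6:L; in-air after throw: [b1@4:L b2@6:L b3@9:R]
Beat 4 (L): throw ball1 h=4 -> lands@8:L; in-air after throw: [b2@6:L b1@8:L b3@9:R]
Beat 5 (R): throw ball4 h=2 -> lands@7:R; in-air after throw: [b2@6:L b4@7:R b1@8:L b3@9:R]
Beat 6 (L): throw ball2 h=7 -> lands@13:R; in-air after throw: [b4@7:R b1@8:L b3@9:R b2@13:R]
Ball 2: thrown@1 h=2 -> first land @3; rethrown@3 h=3 -> second land @6

Answer: 3 6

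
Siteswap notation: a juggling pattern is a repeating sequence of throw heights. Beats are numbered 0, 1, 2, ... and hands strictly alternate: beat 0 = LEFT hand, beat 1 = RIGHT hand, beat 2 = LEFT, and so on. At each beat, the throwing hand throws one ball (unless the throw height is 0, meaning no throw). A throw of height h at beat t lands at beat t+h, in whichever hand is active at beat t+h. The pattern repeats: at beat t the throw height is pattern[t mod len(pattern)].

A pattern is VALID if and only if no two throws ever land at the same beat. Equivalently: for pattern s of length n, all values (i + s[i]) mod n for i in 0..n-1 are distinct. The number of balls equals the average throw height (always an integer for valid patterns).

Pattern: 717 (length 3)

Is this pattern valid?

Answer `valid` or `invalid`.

Answer: valid

Derivation:
i=0: (i + s[i]) mod n = (0 + 7) mod 3 = 1
i=1: (i + s[i]) mod n = (1 + 1) mod 3 = 2
i=2: (i + s[i]) mod n = (2 + 7) mod 3 = 0
Residues: [1, 2, 0], distinct: True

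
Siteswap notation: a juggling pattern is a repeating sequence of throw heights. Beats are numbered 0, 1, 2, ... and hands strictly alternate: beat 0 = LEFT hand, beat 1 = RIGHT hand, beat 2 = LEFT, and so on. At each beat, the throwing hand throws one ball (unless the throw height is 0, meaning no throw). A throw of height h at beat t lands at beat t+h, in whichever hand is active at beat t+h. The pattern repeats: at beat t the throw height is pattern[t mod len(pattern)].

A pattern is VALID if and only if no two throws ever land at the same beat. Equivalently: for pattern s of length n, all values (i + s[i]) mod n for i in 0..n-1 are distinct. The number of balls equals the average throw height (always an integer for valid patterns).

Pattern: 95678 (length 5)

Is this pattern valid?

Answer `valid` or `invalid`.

i=0: (i + s[i]) mod n = (0 + 9) mod 5 = 4
i=1: (i + s[i]) mod n = (1 + 5) mod 5 = 1
i=2: (i + s[i]) mod n = (2 + 6) mod 5 = 3
i=3: (i + s[i]) mod n = (3 + 7) mod 5 = 0
i=4: (i + s[i]) mod n = (4 + 8) mod 5 = 2
Residues: [4, 1, 3, 0, 2], distinct: True

Answer: valid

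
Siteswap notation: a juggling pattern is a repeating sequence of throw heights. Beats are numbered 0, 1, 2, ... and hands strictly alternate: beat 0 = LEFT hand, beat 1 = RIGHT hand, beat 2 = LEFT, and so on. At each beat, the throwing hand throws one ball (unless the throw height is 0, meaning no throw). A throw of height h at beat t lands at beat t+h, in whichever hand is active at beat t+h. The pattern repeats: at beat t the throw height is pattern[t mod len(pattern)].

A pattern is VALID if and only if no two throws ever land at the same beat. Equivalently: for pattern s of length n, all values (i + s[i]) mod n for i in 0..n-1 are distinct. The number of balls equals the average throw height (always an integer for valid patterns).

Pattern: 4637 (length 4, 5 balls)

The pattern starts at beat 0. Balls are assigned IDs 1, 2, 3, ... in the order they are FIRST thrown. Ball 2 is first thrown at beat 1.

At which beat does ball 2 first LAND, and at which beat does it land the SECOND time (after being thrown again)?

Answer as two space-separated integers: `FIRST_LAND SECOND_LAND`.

Beat 0 (L): throw ball1 h=4 -> lands@4:L; in-air after throw: [b1@4:L]
Beat 1 (R): throw ball2 h=6 -> lands@7:R; in-air after throw: [b1@4:L b2@7:R]
Beat 2 (L): throw ball3 h=3 -> lands@5:R; in-air after throw: [b1@4:L b3@5:R b2@7:R]
Beat 3 (R): throw ball4 h=7 -> lands@10:L; in-air after throw: [b1@4:L b3@5:R b2@7:R b4@10:L]
Beat 4 (L): throw ball1 h=4 -> lands@8:L; in-air after throw: [b3@5:R b2@7:R b1@8:L b4@10:L]
Beat 5 (R): throw ball3 h=6 -> lands@11:R; in-air after throw: [b2@7:R b1@8:L b4@10:L b3@11:R]
Beat 6 (L): throw ball5 h=3 -> lands@9:R; in-air after throw: [b2@7:R b1@8:L b5@9:R b4@10:L b3@11:R]
Beat 7 (R): throw ball2 h=7 -> lands@14:L; in-air after throw: [b1@8:L b5@9:R b4@10:L b3@11:R b2@14:L]
Beat 8 (L): throw ball1 h=4 -> lands@12:L; in-air after throw: [b5@9:R b4@10:L b3@11:R b1@12:L b2@14:L]
Beat 9 (R): throw ball5 h=6 -> lands@15:R; in-air after throw: [b4@10:L b3@11:R b1@12:L b2@14:L b5@15:R]
Beat 10 (L): throw ball4 h=3 -> lands@13:R; in-air after throw: [b3@11:R b1@12:L b4@13:R b2@14:L b5@15:R]
Beat 11 (R): throw ball3 h=7 -> lands@18:L; in-air after throw: [b1@12:L b4@13:R b2@14:L b5@15:R b3@18:L]
Beat 12 (L): throw ball1 h=4 -> lands@16:L; in-air after throw: [b4@13:R b2@14:L b5@15:R b1@16:L b3@18:L]
Beat 13 (R): throw ball4 h=6 -> lands@19:R; in-air after throw: [b2@14:L b5@15:R b1@16:L b3@18:L b4@19:R]
Beat 14 (L): throw ball2 h=3 -> lands@17:R; in-air after throw: [b5@15:R b1@16:L b2@17:R b3@18:L b4@19:R]
Ball 2: thrown@1 h=6 -> first land @7; rethrown@7 h=7 -> second land @14

Answer: 7 14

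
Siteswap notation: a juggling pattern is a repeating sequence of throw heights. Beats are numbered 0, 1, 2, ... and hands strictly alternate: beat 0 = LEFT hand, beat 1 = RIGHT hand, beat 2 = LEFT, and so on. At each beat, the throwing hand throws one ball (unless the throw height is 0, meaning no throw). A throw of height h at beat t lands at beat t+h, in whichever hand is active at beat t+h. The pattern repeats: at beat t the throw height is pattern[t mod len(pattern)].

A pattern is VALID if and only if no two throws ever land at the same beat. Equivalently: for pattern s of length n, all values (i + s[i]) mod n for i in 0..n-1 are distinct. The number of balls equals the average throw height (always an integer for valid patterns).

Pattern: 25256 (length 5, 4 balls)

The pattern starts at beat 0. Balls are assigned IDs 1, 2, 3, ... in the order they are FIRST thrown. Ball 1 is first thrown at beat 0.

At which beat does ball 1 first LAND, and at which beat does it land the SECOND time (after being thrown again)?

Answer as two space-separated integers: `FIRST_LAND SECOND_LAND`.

Beat 0 (L): throw ball1 h=2 -> lands@2:L; in-air after throw: [b1@2:L]
Beat 1 (R): throw ball2 h=5 -> lands@6:L; in-air after throw: [b1@2:L b2@6:L]
Beat 2 (L): throw ball1 h=2 -> lands@4:L; in-air after throw: [b1@4:L b2@6:L]
Beat 3 (R): throw ball3 h=5 -> lands@8:L; in-air after throw: [b1@4:L b2@6:L b3@8:L]
Beat 4 (L): throw ball1 h=6 -> lands@10:L; in-air after throw: [b2@6:L b3@8:L b1@10:L]
Ball 1: thrown@0 h=2 -> first land @2; rethrown@2 h=2 -> second land @4

Answer: 2 4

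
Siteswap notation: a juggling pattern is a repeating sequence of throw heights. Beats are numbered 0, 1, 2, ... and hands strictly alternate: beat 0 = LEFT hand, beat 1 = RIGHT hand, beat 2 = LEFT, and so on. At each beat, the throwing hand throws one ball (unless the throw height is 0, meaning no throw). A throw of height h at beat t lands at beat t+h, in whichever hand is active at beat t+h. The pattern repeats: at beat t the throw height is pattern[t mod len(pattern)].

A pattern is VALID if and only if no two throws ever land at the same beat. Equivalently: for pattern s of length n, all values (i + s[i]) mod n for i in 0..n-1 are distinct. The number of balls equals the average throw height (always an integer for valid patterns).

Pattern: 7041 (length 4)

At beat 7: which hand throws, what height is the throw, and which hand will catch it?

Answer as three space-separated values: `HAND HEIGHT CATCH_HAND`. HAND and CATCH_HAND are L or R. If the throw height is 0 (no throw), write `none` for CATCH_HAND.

Beat 7: 7 mod 2 = 1, so hand = R
Throw height = pattern[7 mod 4] = pattern[3] = 1
Lands at beat 7+1=8, 8 mod 2 = 0, so catch hand = L

Answer: R 1 L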